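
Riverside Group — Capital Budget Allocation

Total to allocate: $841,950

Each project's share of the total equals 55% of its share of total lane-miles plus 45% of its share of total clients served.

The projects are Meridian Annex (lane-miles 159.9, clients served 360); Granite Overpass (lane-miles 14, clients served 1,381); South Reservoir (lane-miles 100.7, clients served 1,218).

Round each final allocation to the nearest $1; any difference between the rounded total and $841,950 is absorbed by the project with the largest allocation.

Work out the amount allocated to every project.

Meridian Annex: $315,743 · Granite Overpass: $200,436 · South Reservoir: $325,771

Lane-miles total 274.6; clients served total 2,959.
Blended shares (55% lane-miles + 45% clients served): Meridian Annex 0.3750; Granite Overpass 0.2381; South Reservoir 0.3869.
Raw shares: Meridian Annex 315,743.09; Granite Overpass 200,435.51; South Reservoir 325,771.39.
After rounding ($1): Meridian Annex $315,743; Granite Overpass $200,436; South Reservoir $325,771. Sum = $841,950.
Rounded total matches; no reconciliation needed.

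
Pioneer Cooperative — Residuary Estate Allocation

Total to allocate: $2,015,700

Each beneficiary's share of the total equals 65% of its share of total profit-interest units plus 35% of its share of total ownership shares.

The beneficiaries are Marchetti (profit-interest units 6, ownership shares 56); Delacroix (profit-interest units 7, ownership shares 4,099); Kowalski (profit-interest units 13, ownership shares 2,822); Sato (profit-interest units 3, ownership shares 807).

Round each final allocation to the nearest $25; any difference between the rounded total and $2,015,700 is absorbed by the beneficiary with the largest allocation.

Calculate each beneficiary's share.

Marchetti: $276,150; Delacroix: $687,775; Kowalski: $843,100; Sato: $208,675

Profit-interest units total 29; ownership shares total 7,784.
Blended shares (65% profit-interest units + 35% ownership shares): Marchetti 0.1370; Delacroix 0.3412; Kowalski 0.4183; Sato 0.1035.
Proportional shares: Marchetti 276,152.40; Delacroix 687,765.12; Kowalski 843,102.40; Sato 208,680.08.
After rounding ($25): Marchetti $276,150; Delacroix $687,775; Kowalski $843,100; Sato $208,675. Sum = $2,015,700.
No rounding difference to absorb.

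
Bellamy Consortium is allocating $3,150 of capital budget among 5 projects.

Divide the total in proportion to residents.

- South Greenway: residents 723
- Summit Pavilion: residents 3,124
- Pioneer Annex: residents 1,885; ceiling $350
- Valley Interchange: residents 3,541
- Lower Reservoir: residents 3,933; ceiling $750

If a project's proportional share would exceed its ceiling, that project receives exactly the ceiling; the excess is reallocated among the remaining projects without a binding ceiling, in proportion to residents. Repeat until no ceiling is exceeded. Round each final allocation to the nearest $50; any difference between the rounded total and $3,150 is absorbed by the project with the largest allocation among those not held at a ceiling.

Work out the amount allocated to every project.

Total residents = 13,206.
Proportional shares (ignoring caps): South Greenway 172.46; Summit Pavilion 745.16; Pioneer Annex 449.63; Valley Interchange 844.63; Lower Reservoir 938.13.
Cap binds for Pioneer Annex ($350), Lower Reservoir ($750); residual $2,050 reallocated over remaining residents 7,388.
Redistributed shares: South Greenway 200.62 → $200; Summit Pavilion 866.84 → $850; Valley Interchange 982.55 → $1,000.

South Greenway: $200; Summit Pavilion: $850; Pioneer Annex: $350; Valley Interchange: $1,000; Lower Reservoir: $750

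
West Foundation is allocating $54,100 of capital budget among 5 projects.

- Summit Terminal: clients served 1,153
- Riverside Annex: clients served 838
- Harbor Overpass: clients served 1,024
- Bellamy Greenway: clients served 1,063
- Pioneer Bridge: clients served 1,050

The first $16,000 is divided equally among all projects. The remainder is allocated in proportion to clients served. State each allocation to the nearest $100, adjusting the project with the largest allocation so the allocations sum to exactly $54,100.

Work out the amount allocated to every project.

Summit Terminal: $11,800; Riverside Annex: $9,400; Harbor Overpass: $10,800; Bellamy Greenway: $11,100; Pioneer Bridge: $11,000

Equal tier: $16,000 ÷ 5 = $3,200 apiece.
Remainder $38,100 by clients served (total 5,128): Summit Terminal 8,566.56 → $8,600; Riverside Annex 6,226.17 → $6,200; Harbor Overpass 7,608.11 → $7,600; Bellamy Greenway 7,897.87 → $7,900; Pioneer Bridge 7,801.29 → $7,800.
Totals: Summit Terminal $3,200 + $8,600 = $11,800; Riverside Annex $3,200 + $6,200 = $9,400; Harbor Overpass $3,200 + $7,600 = $10,800; Bellamy Greenway $3,200 + $7,900 = $11,100; Pioneer Bridge $3,200 + $7,800 = $11,000.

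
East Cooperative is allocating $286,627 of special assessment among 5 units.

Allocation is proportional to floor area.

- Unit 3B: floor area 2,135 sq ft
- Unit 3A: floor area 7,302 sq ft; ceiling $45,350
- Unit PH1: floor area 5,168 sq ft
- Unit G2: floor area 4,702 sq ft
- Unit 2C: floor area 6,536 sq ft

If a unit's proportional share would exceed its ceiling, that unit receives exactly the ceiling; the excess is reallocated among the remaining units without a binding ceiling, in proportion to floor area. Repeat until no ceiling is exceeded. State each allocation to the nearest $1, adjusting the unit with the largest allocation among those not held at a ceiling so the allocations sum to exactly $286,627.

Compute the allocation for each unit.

Floor area total: 25,843.
Unconstrained shares: Unit 3B 23,679.47; Unit 3A 80,987.13; Unit PH1 57,318.75; Unit G2 52,150.30; Unit 2C 72,491.35.
Cap binds for Unit 3A ($45,350); residual $241,277 reallocated over remaining floor area 18,541.
Shares after redistribution: Unit 3B 27,783.10 → $27,783; Unit PH1 67,252.01 → $67,252; Unit G2 61,187.88 → $61,188; Unit 2C 85,054.01 → $85,054.

Unit 3B: $27,783; Unit 3A: $45,350; Unit PH1: $67,252; Unit G2: $61,188; Unit 2C: $85,054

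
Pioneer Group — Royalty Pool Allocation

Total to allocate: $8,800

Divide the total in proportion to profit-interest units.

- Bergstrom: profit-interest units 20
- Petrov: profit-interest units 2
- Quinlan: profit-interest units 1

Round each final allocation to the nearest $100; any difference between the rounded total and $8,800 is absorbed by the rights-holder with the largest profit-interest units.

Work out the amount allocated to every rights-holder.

Bergstrom: $7,600 · Petrov: $800 · Quinlan: $400

Profit-interest units total: 20 + 2 + 1 = 23.
Pro-rata amounts: Bergstrom 7,652.17; Petrov 765.22; Quinlan 382.61.
At nearest $100: Bergstrom $7,700; Petrov $800; Quinlan $400. Sum = $8,900.
Difference $8,800 − $8,900 = −$100 applied to largest profit-interest units (Bergstrom): Bergstrom becomes $7,600.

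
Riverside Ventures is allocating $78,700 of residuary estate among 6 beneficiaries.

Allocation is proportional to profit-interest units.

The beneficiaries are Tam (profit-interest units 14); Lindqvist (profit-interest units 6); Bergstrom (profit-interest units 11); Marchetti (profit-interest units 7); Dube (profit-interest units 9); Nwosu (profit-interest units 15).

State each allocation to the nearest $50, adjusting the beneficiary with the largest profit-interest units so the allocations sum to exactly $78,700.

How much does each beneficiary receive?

Sum of profit-interest units: 62.
Pro-rata amounts: Tam 14/62 × $78,700 = 17,770.97; Lindqvist 6/62 × $78,700 = 7,616.13; Bergstrom 11/62 × $78,700 = 13,962.90; Marchetti 7/62 × $78,700 = 8,885.48; Dube 9/62 × $78,700 = 11,424.19; Nwosu 15/62 × $78,700 = 19,040.32.
After rounding ($50): Tam $17,750; Lindqvist $7,600; Bergstrom $13,950; Marchetti $8,900; Dube $11,400; Nwosu $19,050. Sum = $78,650.
Difference $78,700 − $78,650 = +$50 applied to largest profit-interest units (Nwosu): Nwosu becomes $19,100.

Tam: $17,750 · Lindqvist: $7,600 · Bergstrom: $13,950 · Marchetti: $8,900 · Dube: $11,400 · Nwosu: $19,100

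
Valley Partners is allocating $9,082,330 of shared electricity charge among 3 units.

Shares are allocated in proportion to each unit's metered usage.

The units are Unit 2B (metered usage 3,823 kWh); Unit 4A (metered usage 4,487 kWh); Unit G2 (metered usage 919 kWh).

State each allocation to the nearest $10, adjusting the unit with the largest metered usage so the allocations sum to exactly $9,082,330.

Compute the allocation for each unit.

Sum of metered usage: 9,229.
Pro-rata amounts: Unit 2B 3,823/9,229 × $9,082,330 = 3,762,243.75; Unit 4A 4,487/9,229 × $9,082,330 = 4,415,691.27; Unit G2 919/9,229 × $9,082,330 = 904,394.98.
After rounding ($10): Unit 2B $3,762,240; Unit 4A $4,415,690; Unit G2 $904,390. Sum = $9,082,320.
Difference $9,082,330 − $9,082,320 = +$10 applied to largest metered usage (Unit 4A): Unit 4A becomes $4,415,700.

Unit 2B: $3,762,240; Unit 4A: $4,415,700; Unit G2: $904,390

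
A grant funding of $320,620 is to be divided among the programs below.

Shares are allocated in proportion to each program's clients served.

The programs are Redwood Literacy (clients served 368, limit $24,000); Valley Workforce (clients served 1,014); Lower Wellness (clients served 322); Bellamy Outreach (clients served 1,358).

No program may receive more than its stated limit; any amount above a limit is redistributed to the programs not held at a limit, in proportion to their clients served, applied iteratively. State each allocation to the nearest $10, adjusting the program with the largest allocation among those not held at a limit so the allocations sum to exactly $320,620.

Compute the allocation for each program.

Clients served total: 3,062.
Unconstrained shares: Redwood Literacy 38,533.04; Valley Workforce 106,175.27; Lower Wellness 33,716.41; Bellamy Outreach 142,195.28.
Held at cap: Redwood Literacy ($24,000); residual $296,620 reallocated over remaining clients served 2,694.
Redistributed shares: Valley Workforce 111,645.39 → $111,650; Lower Wellness 35,453.47 → $35,450; Bellamy Outreach 149,521.14 → $149,520.

Redwood Literacy: $24,000; Valley Workforce: $111,650; Lower Wellness: $35,450; Bellamy Outreach: $149,520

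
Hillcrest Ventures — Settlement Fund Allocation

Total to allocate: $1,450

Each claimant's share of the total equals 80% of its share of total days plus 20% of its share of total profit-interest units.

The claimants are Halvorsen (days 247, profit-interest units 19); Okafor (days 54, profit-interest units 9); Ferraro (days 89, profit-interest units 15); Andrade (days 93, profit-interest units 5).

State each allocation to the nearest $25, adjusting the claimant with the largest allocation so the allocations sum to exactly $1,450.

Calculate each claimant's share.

Halvorsen: $725 | Okafor: $175 | Ferraro: $300 | Andrade: $250

Totals — days 483, profit-interest units 48.
Blended shares (80% days + 20% profit-interest units): Halvorsen 0.4883; Okafor 0.1269; Ferraro 0.2099; Andrade 0.1749.
Proportional shares: Halvorsen 708.00; Okafor 184.06; Ferraro 304.37; Andrade 253.56.
After rounding ($25): Halvorsen $700; Okafor $175; Ferraro $300; Andrade $250. Sum = $1,425.
Difference $1,450 − $1,425 = +$25 applied to largest allocation (Halvorsen): Halvorsen becomes $725.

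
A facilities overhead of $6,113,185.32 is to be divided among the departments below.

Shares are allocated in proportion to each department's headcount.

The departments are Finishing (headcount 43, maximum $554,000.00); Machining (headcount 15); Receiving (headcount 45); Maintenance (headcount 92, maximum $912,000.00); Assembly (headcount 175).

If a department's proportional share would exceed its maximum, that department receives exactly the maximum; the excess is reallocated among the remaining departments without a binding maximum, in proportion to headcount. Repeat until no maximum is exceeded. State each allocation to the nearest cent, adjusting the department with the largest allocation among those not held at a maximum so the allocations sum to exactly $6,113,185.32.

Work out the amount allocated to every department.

Total headcount = 370.
Unconstrained shares: Finishing 710,451.2669; Machining 247,831.8373; Receiving 743,495.5119; Maintenance 1,520,035.2688; Assembly 2,891,371.4351.
Capped: Finishing ($554,000.00), Maintenance ($912,000.00); remaining pool $4,647,185.32 reallocated over remaining headcount 235.
Redistributed shares: Machining 296,628.8502 → $296,628.85; Receiving 889,886.5506 → $889,886.55; Assembly 3,460,669.9191 → $3,460,669.92.

Finishing: $554,000.00 · Machining: $296,628.85 · Receiving: $889,886.55 · Maintenance: $912,000.00 · Assembly: $3,460,669.92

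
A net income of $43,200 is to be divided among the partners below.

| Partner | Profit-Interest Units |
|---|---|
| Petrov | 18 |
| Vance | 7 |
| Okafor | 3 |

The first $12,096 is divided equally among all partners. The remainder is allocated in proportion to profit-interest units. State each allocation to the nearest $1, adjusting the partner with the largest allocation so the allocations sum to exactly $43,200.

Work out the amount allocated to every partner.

$12,096 shared equally gives $4,032 per partner.
Remainder $31,104 by profit-interest units (total 28): Petrov 19,995.43 → $19,995; Vance 7,776.00 → $7,776; Okafor 3,332.57 → $3,333.
Totals: Petrov $4,032 + $19,995 = $24,027; Vance $4,032 + $7,776 = $11,808; Okafor $4,032 + $3,333 = $7,365.

Petrov: $24,027; Vance: $11,808; Okafor: $7,365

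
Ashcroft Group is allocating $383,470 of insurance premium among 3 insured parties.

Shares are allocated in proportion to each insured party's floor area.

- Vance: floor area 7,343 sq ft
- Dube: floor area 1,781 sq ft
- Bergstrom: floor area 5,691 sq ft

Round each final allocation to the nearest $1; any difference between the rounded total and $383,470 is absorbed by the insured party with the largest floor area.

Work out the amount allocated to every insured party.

Vance: $190,066; Dube: $46,099; Bergstrom: $147,305

Total floor area = 14,815.
Pro-rata amounts: Vance 7,343/14,815 × $383,470 = 190,065.49; Dube 1,781/14,815 × $383,470 = 46,099.23; Bergstrom 5,691/14,815 × $383,470 = 147,305.28.
After rounding ($1): Vance $190,065; Dube $46,099; Bergstrom $147,305. Sum = $383,469.
Difference $383,470 − $383,469 = +$1 applied to largest floor area (Vance): Vance becomes $190,066.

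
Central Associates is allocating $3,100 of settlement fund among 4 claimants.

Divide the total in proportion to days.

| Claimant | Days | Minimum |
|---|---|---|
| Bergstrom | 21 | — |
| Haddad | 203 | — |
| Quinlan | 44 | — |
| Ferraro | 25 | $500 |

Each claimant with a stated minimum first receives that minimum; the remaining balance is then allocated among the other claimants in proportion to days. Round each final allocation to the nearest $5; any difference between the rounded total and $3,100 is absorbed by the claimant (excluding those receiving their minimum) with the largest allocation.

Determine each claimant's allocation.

Bergstrom: $205; Haddad: $1,970; Quinlan: $425; Ferraro: $500

Minimums first: Ferraro $500. Balance $2,600.
Balance split over remaining days 268: Bergstrom 203.73 → $205; Haddad 1,969.40 → $1,970; Quinlan 426.87 → $425.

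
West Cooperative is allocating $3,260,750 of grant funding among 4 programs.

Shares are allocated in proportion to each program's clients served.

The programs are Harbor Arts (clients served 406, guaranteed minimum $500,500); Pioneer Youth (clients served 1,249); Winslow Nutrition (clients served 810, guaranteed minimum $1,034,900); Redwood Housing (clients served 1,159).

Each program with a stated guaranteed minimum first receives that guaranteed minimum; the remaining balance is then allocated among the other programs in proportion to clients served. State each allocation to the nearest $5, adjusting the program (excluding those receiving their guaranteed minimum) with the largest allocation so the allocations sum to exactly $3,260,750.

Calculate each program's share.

Minimums first: Harbor Arts $500,500; Winslow Nutrition $1,034,900. Balance $1,725,350.
Balance split over remaining clients served 2,408: Pioneer Youth 894,917.84 → $894,920; Redwood Housing 830,432.16 → $830,430.

Harbor Arts: $500,500 · Pioneer Youth: $894,920 · Winslow Nutrition: $1,034,900 · Redwood Housing: $830,430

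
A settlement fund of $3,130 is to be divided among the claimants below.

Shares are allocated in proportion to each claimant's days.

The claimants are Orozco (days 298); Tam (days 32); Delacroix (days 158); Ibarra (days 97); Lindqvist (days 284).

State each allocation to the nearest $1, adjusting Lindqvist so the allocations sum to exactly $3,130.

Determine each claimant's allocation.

Orozco: $1,073 | Tam: $115 | Delacroix: $569 | Ibarra: $349 | Lindqvist: $1,024

Days total: 869.
Proportional shares: Orozco 298/869 × $3,130 = 1,073.35; Tam 32/869 × $3,130 = 115.26; Delacroix 158/869 × $3,130 = 569.09; Ibarra 97/869 × $3,130 = 349.38; Lindqvist 284/869 × $3,130 = 1,022.92.
Rounded to nearest $1: Orozco $1,073; Tam $115; Delacroix $569; Ibarra $349; Lindqvist $1,023. Sum = $3,129.
Difference $3,130 − $3,129 = +$1 applied to Lindqvist: Lindqvist becomes $1,024.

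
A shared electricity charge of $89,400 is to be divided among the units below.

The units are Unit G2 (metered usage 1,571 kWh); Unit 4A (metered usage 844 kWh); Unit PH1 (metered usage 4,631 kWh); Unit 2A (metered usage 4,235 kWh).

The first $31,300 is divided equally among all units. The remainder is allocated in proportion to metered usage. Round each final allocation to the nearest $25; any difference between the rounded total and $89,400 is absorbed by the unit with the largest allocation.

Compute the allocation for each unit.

Equal tier: $31,300 ÷ 4 = $7,825 apiece.
Remainder $58,100 by metered usage (total 11,281): Unit G2 8,091.05 → $8,100; Unit 4A 4,346.81 → $4,350; Unit PH1 23,850.82 → $23,850; Unit 2A 21,811.32 → $21,800.
Totals: Unit G2 $7,825 + $8,100 = $15,925; Unit 4A $7,825 + $4,350 = $12,175; Unit PH1 $7,825 + $23,850 = $31,675; Unit 2A $7,825 + $21,800 = $29,625.

Unit G2: $15,925 | Unit 4A: $12,175 | Unit PH1: $31,675 | Unit 2A: $29,625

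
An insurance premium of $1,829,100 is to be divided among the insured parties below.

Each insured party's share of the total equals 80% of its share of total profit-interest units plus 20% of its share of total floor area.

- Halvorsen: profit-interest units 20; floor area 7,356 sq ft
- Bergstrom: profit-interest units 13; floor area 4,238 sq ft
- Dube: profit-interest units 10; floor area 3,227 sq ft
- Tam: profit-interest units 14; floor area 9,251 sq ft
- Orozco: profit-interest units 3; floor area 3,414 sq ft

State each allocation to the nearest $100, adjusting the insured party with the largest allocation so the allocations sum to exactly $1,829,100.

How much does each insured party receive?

Halvorsen: $585,700 | Bergstrom: $373,400 | Dube: $286,800 | Tam: $464,600 | Orozco: $118,600

Profit-interest units total 60; floor area total 27,486.
Blended shares (80% profit-interest units + 20% floor area): Halvorsen 0.3202; Bergstrom 0.2042; Dube 0.1568; Tam 0.2540; Orozco 0.0648.
Unrounded shares: Halvorsen 585,663.37; Bergstrom 373,448.90; Dube 286,829.18; Tam 464,556.53; Orozco 118,602.02.
Rounded to nearest $100: Halvorsen $585,700; Bergstrom $373,400; Dube $286,800; Tam $464,600; Orozco $118,600. Sum = $1,829,100.
No rounding difference to absorb.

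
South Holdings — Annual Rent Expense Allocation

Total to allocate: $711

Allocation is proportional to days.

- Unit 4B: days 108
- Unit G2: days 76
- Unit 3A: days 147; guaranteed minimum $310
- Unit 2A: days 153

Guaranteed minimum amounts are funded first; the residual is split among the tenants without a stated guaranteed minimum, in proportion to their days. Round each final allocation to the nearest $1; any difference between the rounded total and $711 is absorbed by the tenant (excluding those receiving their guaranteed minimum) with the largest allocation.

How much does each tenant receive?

Guaranteed amounts: Unit 3A $310. Remaining pool $401.
Remaining pool split over remaining days 337: Unit 4B 128.51 → $129; Unit G2 90.43 → $90; Unit 2A 182.06 → $182.

Unit 4B: $129 | Unit G2: $90 | Unit 3A: $310 | Unit 2A: $182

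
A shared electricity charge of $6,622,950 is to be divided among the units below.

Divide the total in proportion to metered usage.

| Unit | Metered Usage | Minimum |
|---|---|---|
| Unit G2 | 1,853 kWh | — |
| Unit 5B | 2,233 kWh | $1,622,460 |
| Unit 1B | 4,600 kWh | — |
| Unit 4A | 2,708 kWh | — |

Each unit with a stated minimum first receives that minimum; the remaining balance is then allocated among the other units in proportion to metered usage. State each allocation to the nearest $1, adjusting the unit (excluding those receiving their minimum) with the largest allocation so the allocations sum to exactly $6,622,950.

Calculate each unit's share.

Guaranteed amounts: Unit 5B $1,622,460. Balance $5,000,490.
Balance split over remaining metered usage 9,161: Unit G2 1,011,451.58 → $1,011,452; Unit 1B 2,510,888.99 → $2,510,889; Unit 4A 1,478,149.43 → $1,478,149.

Unit G2: $1,011,452; Unit 5B: $1,622,460; Unit 1B: $2,510,889; Unit 4A: $1,478,149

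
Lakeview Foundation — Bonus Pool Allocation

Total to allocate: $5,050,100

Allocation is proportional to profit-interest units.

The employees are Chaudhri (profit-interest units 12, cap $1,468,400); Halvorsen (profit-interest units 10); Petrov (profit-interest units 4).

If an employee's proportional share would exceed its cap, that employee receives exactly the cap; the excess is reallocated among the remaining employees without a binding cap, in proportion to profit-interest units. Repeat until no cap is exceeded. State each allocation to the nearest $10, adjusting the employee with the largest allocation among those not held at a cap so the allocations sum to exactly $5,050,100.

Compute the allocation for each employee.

Profit-interest units total: 26.
Pro-rata shares before constraints: Chaudhri 2,330,815.38; Halvorsen 1,942,346.15; Petrov 776,938.46.
Capped: Chaudhri ($1,468,400); balance $3,581,700 reallocated over remaining profit-interest units 14.
Remaining shares: Halvorsen 2,558,357.14 → $2,558,360; Petrov 1,023,342.86 → $1,023,340.

Chaudhri: $1,468,400 · Halvorsen: $2,558,360 · Petrov: $1,023,340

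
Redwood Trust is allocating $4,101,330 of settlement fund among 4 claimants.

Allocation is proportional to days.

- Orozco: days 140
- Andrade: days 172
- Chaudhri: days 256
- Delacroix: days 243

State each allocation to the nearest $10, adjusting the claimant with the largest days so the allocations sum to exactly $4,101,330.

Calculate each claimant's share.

Combined days = 140 + 172 + 256 + 243 = 811.
Proportional shares: Orozco 707,997.78; Andrade 869,825.84; Chaudhri 1,294,624.51; Delacroix 1,228,881.86.
Rounded to nearest $10: Orozco $708,000; Andrade $869,830; Chaudhri $1,294,620; Delacroix $1,228,880. Sum = $4,101,330.
No rounding difference to absorb.

Orozco: $708,000 · Andrade: $869,830 · Chaudhri: $1,294,620 · Delacroix: $1,228,880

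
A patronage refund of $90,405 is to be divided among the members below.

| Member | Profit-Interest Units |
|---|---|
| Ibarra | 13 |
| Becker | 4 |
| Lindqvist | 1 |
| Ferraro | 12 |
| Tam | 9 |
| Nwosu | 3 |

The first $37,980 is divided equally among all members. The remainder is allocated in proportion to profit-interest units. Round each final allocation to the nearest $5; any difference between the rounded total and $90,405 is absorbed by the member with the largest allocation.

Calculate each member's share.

Ibarra: $22,550 | Becker: $11,325 | Lindqvist: $7,580 | Ferraro: $21,310 | Tam: $17,565 | Nwosu: $10,075

$37,980 shared equally gives $6,330 per member.
Remainder $52,425 by profit-interest units (total 42): Ibarra 16,226.79 → $16,225; Becker 4,992.86 → $4,995; Lindqvist 1,248.21 → $1,250; Ferraro 14,978.57 → $14,980; Tam 11,233.93 → $11,235; Nwosu 3,744.64 → $3,745.
Rounding difference −$5 on remainder applied to Ibarra.
Totals: Ibarra $6,330 + $16,220 = $22,550; Becker $6,330 + $4,995 = $11,325; Lindqvist $6,330 + $1,250 = $7,580; Ferraro $6,330 + $14,980 = $21,310; Tam $6,330 + $11,235 = $17,565; Nwosu $6,330 + $3,745 = $10,075.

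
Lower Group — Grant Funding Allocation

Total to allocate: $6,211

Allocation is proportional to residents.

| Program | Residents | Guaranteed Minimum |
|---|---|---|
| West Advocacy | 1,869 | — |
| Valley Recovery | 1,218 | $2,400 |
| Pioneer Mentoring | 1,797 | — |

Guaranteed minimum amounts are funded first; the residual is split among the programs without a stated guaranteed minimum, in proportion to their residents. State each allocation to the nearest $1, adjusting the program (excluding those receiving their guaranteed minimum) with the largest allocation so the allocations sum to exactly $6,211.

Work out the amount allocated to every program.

West Advocacy: $1,943 | Valley Recovery: $2,400 | Pioneer Mentoring: $1,868

Fund the minimums — Valley Recovery $2,400. Balance $3,811.
Balance split over remaining residents 3,666: West Advocacy 1,942.92 → $1,943; Pioneer Mentoring 1,868.08 → $1,868.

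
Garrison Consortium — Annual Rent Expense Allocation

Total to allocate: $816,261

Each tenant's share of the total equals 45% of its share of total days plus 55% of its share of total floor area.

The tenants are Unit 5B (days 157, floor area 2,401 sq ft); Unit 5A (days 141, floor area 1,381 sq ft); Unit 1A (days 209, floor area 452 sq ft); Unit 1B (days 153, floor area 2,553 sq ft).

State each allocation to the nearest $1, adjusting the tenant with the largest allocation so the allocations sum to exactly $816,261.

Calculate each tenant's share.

Unit 5B: $246,197 | Unit 5A: $169,822 | Unit 1A: $146,216 | Unit 1B: $254,026

Totals — days 660, floor area 6,787.
Combined weights (45% days + 55% floor area): Unit 5B 0.3016; Unit 5A 0.2080; Unit 1A 0.1791; Unit 1B 0.3112.
Proportional shares: Unit 5B 246,197.34; Unit 5A 169,822.16; Unit 1A 146,215.89; Unit 1B 254,025.61.
At nearest $1: Unit 5B $246,197; Unit 5A $169,822; Unit 1A $146,216; Unit 1B $254,026. Sum = $816,261.
No rounding difference to absorb.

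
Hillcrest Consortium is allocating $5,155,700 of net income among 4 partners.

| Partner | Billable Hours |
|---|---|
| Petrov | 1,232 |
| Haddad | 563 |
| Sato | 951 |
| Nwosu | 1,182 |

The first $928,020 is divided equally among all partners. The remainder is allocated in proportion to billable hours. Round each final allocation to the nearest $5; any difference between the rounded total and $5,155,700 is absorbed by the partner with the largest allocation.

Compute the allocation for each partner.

Petrov: $1,557,995 | Haddad: $837,960 | Sato: $1,255,560 | Nwosu: $1,504,185

$928,020 shared equally gives $232,005 per partner.
Remainder $4,227,680 by billable hours (total 3,928): Petrov 1,325,993.32 → $1,325,995; Haddad 605,953.12 → $605,955; Sato 1,023,554.91 → $1,023,555; Nwosu 1,272,178.66 → $1,272,180.
Rounding difference −$5 on remainder applied to Petrov.
Totals: Petrov $232,005 + $1,325,990 = $1,557,995; Haddad $232,005 + $605,955 = $837,960; Sato $232,005 + $1,023,555 = $1,255,560; Nwosu $232,005 + $1,272,180 = $1,504,185.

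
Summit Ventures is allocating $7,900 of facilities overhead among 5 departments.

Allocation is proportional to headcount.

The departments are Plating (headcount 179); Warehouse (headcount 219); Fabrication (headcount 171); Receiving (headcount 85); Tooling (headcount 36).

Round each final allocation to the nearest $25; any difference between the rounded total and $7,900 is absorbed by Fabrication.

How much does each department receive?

Plating: $2,050 · Warehouse: $2,500 · Fabrication: $1,975 · Receiving: $975 · Tooling: $400

Headcount total: 690.
Raw shares: Plating 179/690 × $7,900 = 2,049.42; Warehouse 219/690 × $7,900 = 2,507.39; Fabrication 171/690 × $7,900 = 1,957.83; Receiving 85/690 × $7,900 = 973.19; Tooling 36/690 × $7,900 = 412.17.
At nearest $25: Plating $2,050; Warehouse $2,500; Fabrication $1,950; Receiving $975; Tooling $400. Sum = $7,875.
Difference $7,900 − $7,875 = +$25 applied to Fabrication: Fabrication becomes $1,975.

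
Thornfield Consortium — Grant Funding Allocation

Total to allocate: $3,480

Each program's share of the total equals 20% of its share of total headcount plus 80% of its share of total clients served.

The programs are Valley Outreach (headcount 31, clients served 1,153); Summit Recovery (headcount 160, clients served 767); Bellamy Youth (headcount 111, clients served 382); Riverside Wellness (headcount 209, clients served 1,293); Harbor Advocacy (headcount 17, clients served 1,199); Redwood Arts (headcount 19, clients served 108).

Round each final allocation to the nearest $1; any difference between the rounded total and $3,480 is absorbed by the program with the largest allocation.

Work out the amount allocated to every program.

Valley Outreach: $694; Summit Recovery: $639; Bellamy Youth: $358; Riverside Wellness: $1,000; Harbor Advocacy: $703; Redwood Arts: $86

Totals — headcount 547, clients served 4,902.
Blended shares (20% headcount + 80% clients served): Valley Outreach 0.1995; Summit Recovery 0.1837; Bellamy Youth 0.1029; Riverside Wellness 0.2874; Harbor Advocacy 0.2019; Redwood Arts 0.0246.
Raw shares: Valley Outreach 694.27; Summit Recovery 639.19; Bellamy Youth 358.19; Riverside Wellness 1,000.27; Harbor Advocacy 702.58; Redwood Arts 85.51.
Rounded to nearest $1: Valley Outreach $694; Summit Recovery $639; Bellamy Youth $358; Riverside Wellness $1,000; Harbor Advocacy $703; Redwood Arts $86. Sum = $3,480.
Rounded total matches; no reconciliation needed.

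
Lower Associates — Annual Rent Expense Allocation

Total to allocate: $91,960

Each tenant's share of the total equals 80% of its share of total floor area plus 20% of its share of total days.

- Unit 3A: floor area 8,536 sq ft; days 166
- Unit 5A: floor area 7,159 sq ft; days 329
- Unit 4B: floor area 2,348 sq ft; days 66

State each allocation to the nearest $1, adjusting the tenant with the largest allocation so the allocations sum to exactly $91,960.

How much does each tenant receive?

Totals — floor area 18,043, days 561.
Combined weights (80% floor area + 20% days): Unit 3A 0.4377; Unit 5A 0.4347; Unit 4B 0.1276.
Raw shares: Unit 3A 40,246.63; Unit 5A 39,975.94; Unit 4B 11,737.43.
At nearest $1: Unit 3A $40,247; Unit 5A $39,976; Unit 4B $11,737. Sum = $91,960.
Sum already equals the total — no adjustment.

Unit 3A: $40,247 · Unit 5A: $39,976 · Unit 4B: $11,737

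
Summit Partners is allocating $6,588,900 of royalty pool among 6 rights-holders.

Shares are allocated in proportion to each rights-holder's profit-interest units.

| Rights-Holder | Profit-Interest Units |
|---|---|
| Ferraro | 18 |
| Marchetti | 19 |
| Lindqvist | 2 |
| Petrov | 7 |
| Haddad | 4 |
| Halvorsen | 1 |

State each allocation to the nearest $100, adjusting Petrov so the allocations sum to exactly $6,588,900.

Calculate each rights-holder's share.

Combined profit-interest units = 51.
Unrounded shares: Ferraro 18/51 × $6,588,900 = 2,325,494.12; Marchetti 19/51 × $6,588,900 = 2,454,688.24; Lindqvist 2/51 × $6,588,900 = 258,388.24; Petrov 7/51 × $6,588,900 = 904,358.82; Haddad 4/51 × $6,588,900 = 516,776.47; Halvorsen 1/51 × $6,588,900 = 129,194.12.
After rounding ($100): Ferraro $2,325,500; Marchetti $2,454,700; Lindqvist $258,400; Petrov $904,400; Haddad $516,800; Halvorsen $129,200. Sum = $6,589,000.
Difference $6,588,900 − $6,589,000 = −$100 applied to Petrov: Petrov becomes $904,300.

Ferraro: $2,325,500; Marchetti: $2,454,700; Lindqvist: $258,400; Petrov: $904,300; Haddad: $516,800; Halvorsen: $129,200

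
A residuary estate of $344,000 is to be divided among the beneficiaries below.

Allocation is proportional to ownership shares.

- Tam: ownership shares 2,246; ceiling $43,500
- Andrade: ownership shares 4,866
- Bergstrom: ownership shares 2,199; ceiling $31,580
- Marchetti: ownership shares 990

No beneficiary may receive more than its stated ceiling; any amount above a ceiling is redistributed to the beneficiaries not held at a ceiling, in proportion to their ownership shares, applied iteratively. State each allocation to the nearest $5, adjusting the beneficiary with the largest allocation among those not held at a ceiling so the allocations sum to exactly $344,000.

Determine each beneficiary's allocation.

Ownership shares total: 10,301.
Proportional shares (ignoring caps): Tam 75,004.76; Andrade 162,499.17; Bergstrom 73,435.20; Marchetti 33,060.87.
Held at cap: Tam ($43,500), Bergstrom ($31,580); balance $268,920 reallocated over remaining ownership shares 5,856.
Redistributed shares: Andrade 223,457.09 → $223,455; Marchetti 45,462.91 → $45,465.

Tam: $43,500; Andrade: $223,455; Bergstrom: $31,580; Marchetti: $45,465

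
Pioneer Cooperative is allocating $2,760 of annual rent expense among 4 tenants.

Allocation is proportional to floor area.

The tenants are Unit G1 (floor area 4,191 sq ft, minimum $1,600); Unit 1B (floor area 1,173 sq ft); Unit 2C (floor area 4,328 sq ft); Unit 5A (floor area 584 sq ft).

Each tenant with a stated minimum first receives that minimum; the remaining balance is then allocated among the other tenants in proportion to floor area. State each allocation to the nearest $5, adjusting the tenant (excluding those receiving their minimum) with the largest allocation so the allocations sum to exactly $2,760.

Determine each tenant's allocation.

Unit G1: $1,600; Unit 1B: $225; Unit 2C: $825; Unit 5A: $110

Fund the minimums — Unit G1 $1,600. Balance $1,160.
Balance split over remaining floor area 6,085: Unit 1B 223.61 → $225; Unit 2C 825.06 → $825; Unit 5A 111.33 → $110.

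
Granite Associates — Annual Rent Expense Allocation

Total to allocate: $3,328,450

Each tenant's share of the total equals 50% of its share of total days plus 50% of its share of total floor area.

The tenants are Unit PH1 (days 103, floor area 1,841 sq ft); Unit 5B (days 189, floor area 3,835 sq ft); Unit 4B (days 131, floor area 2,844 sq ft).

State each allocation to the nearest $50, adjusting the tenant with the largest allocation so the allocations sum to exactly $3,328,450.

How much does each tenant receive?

Unit PH1: $764,850; Unit 5B: $1,492,700; Unit 4B: $1,070,900

Totals — days 423, floor area 8,520.
Combined weights (50% days + 50% floor area): Unit PH1 0.2298; Unit 5B 0.4485; Unit 4B 0.3217.
Raw shares: Unit PH1 764,842.25; Unit 5B 1,492,686.48; Unit 4B 1,070,921.28.
At nearest $50: Unit PH1 $764,850; Unit 5B $1,492,700; Unit 4B $1,070,900. Sum = $3,328,450.
No rounding difference to absorb.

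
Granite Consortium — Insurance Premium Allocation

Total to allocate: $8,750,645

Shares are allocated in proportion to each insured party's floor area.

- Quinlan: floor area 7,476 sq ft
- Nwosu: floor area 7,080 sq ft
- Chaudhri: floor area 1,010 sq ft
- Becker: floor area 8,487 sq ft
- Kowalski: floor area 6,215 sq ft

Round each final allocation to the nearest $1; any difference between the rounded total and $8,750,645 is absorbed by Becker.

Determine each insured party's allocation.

Quinlan: $2,161,353 | Nwosu: $2,046,867 | Chaudhri: $291,997 | Becker: $2,453,637 | Kowalski: $1,796,791

Total floor area = 30,268.
Proportional shares: Quinlan 7,476/30,268 × $8,750,645 = 2,161,352.65; Nwosu 7,080/30,268 × $8,750,645 = 2,046,866.88; Chaudhri 1,010/30,268 × $8,750,645 = 291,996.55; Becker 8,487/30,268 × $8,750,645 = 2,453,638.30; Kowalski 6,215/30,268 × $8,750,645 = 1,796,790.63.
At nearest $1: Quinlan $2,161,353; Nwosu $2,046,867; Chaudhri $291,997; Becker $2,453,638; Kowalski $1,796,791. Sum = $8,750,646.
Difference $8,750,645 − $8,750,646 = −$1 applied to Becker: Becker becomes $2,453,637.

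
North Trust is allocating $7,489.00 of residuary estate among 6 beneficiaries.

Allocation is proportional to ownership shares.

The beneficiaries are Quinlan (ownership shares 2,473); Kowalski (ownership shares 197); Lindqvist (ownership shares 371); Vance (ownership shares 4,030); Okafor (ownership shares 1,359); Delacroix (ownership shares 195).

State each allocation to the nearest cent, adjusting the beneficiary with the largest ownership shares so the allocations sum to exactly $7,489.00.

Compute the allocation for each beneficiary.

Total ownership shares = 2,473 + 197 + 371 + 4,030 + 1,359 + 195 = 8,625.
Pro-rata amounts: Quinlan 2,147.2808; Kowalski 171.0531; Lindqvist 322.1355; Vance 3,499.2081; Okafor 1,180.0059; Delacroix 169.3165.
After rounding (cent): Quinlan $2,147.28; Kowalski $171.05; Lindqvist $322.14; Vance $3,499.21; Okafor $1,180.01; Delacroix $169.32. Sum = $7,489.01.
Difference $7,489.00 − $7,489.01 = −$0.01 applied to largest ownership shares (Vance): Vance becomes $3,499.20.

Quinlan: $2,147.28 | Kowalski: $171.05 | Lindqvist: $322.14 | Vance: $3,499.20 | Okafor: $1,180.01 | Delacroix: $169.32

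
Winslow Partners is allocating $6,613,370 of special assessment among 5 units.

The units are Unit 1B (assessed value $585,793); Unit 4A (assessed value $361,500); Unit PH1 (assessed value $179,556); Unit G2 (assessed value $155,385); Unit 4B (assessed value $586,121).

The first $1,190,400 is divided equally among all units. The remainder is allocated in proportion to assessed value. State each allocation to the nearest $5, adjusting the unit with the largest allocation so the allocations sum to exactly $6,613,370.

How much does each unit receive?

Unit 1B: $1,938,365 | Unit 4A: $1,287,345 | Unit PH1: $759,250 | Unit G2: $689,090 | Unit 4B: $1,939,320

Equal tier: $1,190,400 ÷ 5 = $238,080 apiece.
Remainder $5,422,970 by assessed value (total 1,868,355): Unit 1B 1,700,286.01 → $1,700,285; Unit 4A 1,049,267.22 → $1,049,265; Unit PH1 521,167.98 → $521,170; Unit G2 451,010.75 → $451,010; Unit 4B 1,701,238.04 → $1,701,240.
Totals: Unit 1B $238,080 + $1,700,285 = $1,938,365; Unit 4A $238,080 + $1,049,265 = $1,287,345; Unit PH1 $238,080 + $521,170 = $759,250; Unit G2 $238,080 + $451,010 = $689,090; Unit 4B $238,080 + $1,701,240 = $1,939,320.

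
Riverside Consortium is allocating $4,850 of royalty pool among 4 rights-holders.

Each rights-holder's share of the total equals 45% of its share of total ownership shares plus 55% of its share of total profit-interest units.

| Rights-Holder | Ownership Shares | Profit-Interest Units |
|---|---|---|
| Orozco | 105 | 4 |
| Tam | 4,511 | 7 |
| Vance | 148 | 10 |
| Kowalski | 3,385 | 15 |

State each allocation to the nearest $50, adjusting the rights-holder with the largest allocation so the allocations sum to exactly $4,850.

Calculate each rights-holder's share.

Ownership shares total 8,149; profit-interest units total 36.
Blended shares (45% ownership shares + 55% profit-interest units): Orozco 0.0669; Tam 0.3560; Vance 0.1610; Kowalski 0.4161.
Pro-rata amounts: Orozco 324.51; Tam 1,726.84; Vance 780.61; Kowalski 2,018.04.
Rounded to nearest $50: Orozco $300; Tam $1,750; Vance $800; Kowalski $2,000. Sum = $4,850.
No rounding difference to absorb.

Orozco: $300; Tam: $1,750; Vance: $800; Kowalski: $2,000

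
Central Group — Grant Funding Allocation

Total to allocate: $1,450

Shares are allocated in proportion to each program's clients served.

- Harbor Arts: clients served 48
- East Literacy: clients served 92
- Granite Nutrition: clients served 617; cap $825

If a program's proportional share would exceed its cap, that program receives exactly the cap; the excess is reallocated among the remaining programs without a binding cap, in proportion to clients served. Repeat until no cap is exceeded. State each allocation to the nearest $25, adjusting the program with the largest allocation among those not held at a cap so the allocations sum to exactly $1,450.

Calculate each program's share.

Harbor Arts: $225; East Literacy: $400; Granite Nutrition: $825

Sum of clients served: 757.
Proportional shares (ignoring caps): Harbor Arts 91.94; East Literacy 176.22; Granite Nutrition 1,181.84.
Cap binds for Granite Nutrition ($825); remaining pool $625 reallocated over remaining clients served 140.
Shares after redistribution: Harbor Arts 214.29 → $225; East Literacy 410.71 → $400.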